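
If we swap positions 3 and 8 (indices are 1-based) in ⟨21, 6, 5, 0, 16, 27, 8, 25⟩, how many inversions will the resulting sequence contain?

Positions 3 and 8 hold 5 and 25; after swapping, the array is [21, 6, 25, 0, 16, 27, 8, 5].
Element-by-element contributions:
21: 5
6: 2
25: 4
0: 0
16: 2
27: 2
8: 1
5: 0
Sum: 5 + 2 + 4 + 0 + 2 + 2 + 1 + 0 = 16

There are 16 inversions.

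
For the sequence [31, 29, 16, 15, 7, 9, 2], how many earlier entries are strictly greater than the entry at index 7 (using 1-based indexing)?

6

The element at index 7 is 2.
Elements before it: 31, 29, 16, 15, 7, 9
Those larger than 2: 31, 29, 16, 15, 7, 9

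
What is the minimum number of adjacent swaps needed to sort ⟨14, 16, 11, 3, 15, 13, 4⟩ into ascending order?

Minimum adjacent swaps = number of inversions (each swap of adjacent out-of-order elements removes one inversion and no swap can remove more).
Count inversions — for each element, later elements that are smaller:
14: 11, 3, 13, 4 → 4
16: 11, 3, 15, 13, 4 → 5
11: 3, 4 → 2
3: none → 0
15: 13, 4 → 2
13: 4 → 1
4: none → 0
Total inversions: 4 + 5 + 2 + 0 + 2 + 1 + 0 = 14

There are 14 adjacent swaps.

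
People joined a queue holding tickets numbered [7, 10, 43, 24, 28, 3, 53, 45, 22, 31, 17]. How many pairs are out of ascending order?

Count, for each position, how many later elements it exceeds:
7 → 3 → 1
10 → 3 → 1
43 → 24, 28, 3, 22, 31, 17 → 6
24 → 3, 22, 17 → 3
28 → 3, 22, 17 → 3
3 → none → 0
53 → 45, 22, 31, 17 → 4
45 → 22, 31, 17 → 3
22 → 17 → 1
31 → 17 → 1
17 → none → 0
Sum: 1 + 1 + 6 + 3 + 3 + 0 + 4 + 3 + 1 + 1 + 0 = 23

23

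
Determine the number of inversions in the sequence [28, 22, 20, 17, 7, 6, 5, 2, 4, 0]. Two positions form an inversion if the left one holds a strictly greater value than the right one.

44

Sweep left to right; for each value list the smaller values that follow it:
28 → 22, 20, 17, 7, 6, 5, 2, 4, 0 → 9
22 → 20, 17, 7, 6, 5, 2, 4, 0 → 8
20 → 17, 7, 6, 5, 2, 4, 0 → 7
17 → 7, 6, 5, 2, 4, 0 → 6
7 → 6, 5, 2, 4, 0 → 5
6 → 5, 2, 4, 0 → 4
5 → 2, 4, 0 → 3
2 → 0 → 1
4 → 0 → 1
0 → none → 0
Sum: 9 + 8 + 7 + 6 + 5 + 4 + 3 + 1 + 1 + 0 = 44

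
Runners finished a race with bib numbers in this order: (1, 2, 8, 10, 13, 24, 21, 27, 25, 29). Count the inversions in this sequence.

Count, for each position, how many later elements it exceeds:
1 → none → 0
2 → none → 0
8 → none → 0
10 → none → 0
13 → none → 0
24 → 21 → 1
21 → none → 0
27 → 25 → 1
25 → none → 0
29 → none → 0
Sum: 0 + 0 + 0 + 0 + 0 + 1 + 0 + 1 + 0 + 0 = 2

2 out-of-order pairs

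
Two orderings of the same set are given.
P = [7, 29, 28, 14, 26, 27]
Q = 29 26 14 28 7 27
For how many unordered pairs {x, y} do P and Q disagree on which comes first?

7 disagreeing pairs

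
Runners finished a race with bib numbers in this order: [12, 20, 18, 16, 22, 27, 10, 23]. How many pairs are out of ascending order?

There are 10 out-of-order pairs.

Element-by-element contributions:
12 → 10 → 1
20 → 18, 16, 10 → 3
18 → 16, 10 → 2
16 → 10 → 1
22 → 10 → 1
27 → 10, 23 → 2
10 → none → 0
23 → none → 0
Sum: 1 + 3 + 2 + 1 + 1 + 2 + 0 + 0 = 10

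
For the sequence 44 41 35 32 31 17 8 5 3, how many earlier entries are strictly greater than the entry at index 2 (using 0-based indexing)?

2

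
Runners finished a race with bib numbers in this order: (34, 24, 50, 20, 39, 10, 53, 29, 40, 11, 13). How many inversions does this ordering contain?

Inversions: 32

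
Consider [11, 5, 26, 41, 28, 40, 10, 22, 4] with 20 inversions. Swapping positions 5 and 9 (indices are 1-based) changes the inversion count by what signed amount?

Positions 5 and 9 hold 28 and 4; after swapping, the array is [11, 5, 26, 41, 4, 40, 10, 22, 28].
For each element, count later entries that are smaller:
11: 3
5: 1
26: 3
41: 5
4: 0
40: 3
10: 0
22: 0
28: 0
Sum: 3 + 1 + 3 + 5 + 0 + 3 + 0 + 0 + 0 = 15
Change: 15 − 20 = -5

-5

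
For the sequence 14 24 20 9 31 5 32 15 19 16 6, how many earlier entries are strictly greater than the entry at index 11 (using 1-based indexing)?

9

The element at index 11 is 6.
Elements before it: 14, 24, 20, 9, 31, 5, 32, 15, 19, 16
Those larger than 6: 14, 24, 20, 9, 31, 32, 15, 19, 16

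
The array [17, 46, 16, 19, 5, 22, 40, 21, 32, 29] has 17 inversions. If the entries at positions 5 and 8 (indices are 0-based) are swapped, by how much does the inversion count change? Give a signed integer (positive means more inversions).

Positions 5 and 8 hold 22 and 32; after swapping, the array is [17, 46, 16, 19, 5, 32, 40, 21, 22, 29].
For each element, count later entries that are smaller:
17: 2
46: 8
16: 1
19: 1
5: 0
32: 3
40: 3
21: 0
22: 0
29: 0
Sum: 2 + 8 + 1 + 1 + 0 + 3 + 3 + 0 + 0 + 0 = 18
Change: 18 − 17 = +1

+1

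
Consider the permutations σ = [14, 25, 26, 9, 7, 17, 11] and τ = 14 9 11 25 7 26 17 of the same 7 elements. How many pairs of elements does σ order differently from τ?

Assign each item its position (1..7) in the first ordering, then rewrite the second ordering as that position sequence:
positions: 14→1, 25→2, 26→3, 9→4, 7→5, 17→6, 11→7
second ordering as positions: [1, 4, 7, 2, 5, 3, 6]
Discordant pairs = inversions in this position sequence.
1: 0
4: 2, 3 → 2
7: 2, 5, 3, 6 → 4
2: 0
5: 3 → 1
3: 0
6: 0
Total: 0 + 2 + 4 + 0 + 1 + 0 + 0 = 7

7 discordant pairs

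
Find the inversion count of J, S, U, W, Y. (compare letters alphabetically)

0

Listing every pair i<j with a[i]>a[j] (using 0-based positions):
(none)
That's 0 pairs.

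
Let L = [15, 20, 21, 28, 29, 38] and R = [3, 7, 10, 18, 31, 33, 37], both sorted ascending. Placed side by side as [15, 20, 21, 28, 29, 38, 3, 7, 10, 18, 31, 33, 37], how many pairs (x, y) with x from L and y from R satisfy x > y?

Split inversions: 26

Count, for every r in R, how many entries of L exceed r:
r = 3: 15, 20, 21, 28, 29, 38 → 6
r = 7: 15, 20, 21, 28, 29, 38 → 6
r = 10: 15, 20, 21, 28, 29, 38 → 6
r = 18: 20, 21, 28, 29, 38 → 5
r = 31: 38 → 1
r = 33: 38 → 1
r = 37: 38 → 1
Cross-inversions: 6 + 6 + 6 + 5 + 1 + 1 + 1 = 26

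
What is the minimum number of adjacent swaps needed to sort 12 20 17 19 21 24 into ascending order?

Each adjacent swap fixes exactly one inversion, so the minimum swap count equals the number of inversions.
Count inversions — for each element, later elements that are smaller:
12: none → 0
20: 17, 19 → 2
17: none → 0
19: none → 0
21: none → 0
24: none → 0
Total inversions: 0 + 2 + 0 + 0 + 0 + 0 = 2

2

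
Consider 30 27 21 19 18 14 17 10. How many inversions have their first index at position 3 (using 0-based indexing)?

The element at index 3 is 19.
Elements after it: 18, 14, 17, 10
Those smaller than 19: 18, 14, 17, 10

4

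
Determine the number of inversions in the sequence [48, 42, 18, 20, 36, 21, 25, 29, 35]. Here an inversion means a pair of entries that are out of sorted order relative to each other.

19

Count, for each position, how many later elements it exceeds:
48: 8
42: 7
18: 0
20: 0
36: 4
21: 0
25: 0
29: 0
35: 0
Sum: 8 + 7 + 0 + 0 + 4 + 0 + 0 + 0 + 0 = 19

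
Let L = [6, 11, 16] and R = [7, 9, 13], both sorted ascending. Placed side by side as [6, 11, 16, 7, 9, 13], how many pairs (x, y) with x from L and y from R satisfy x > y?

Cross-inversions: 5

Count, for every r in R, how many entries of L exceed r:
r = 7: 11, 16 → 2
r = 9: 11, 16 → 2
r = 13: 16 → 1
Cross-inversions: 2 + 2 + 1 = 5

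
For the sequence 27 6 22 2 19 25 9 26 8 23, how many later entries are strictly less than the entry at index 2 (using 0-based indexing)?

4 such elements

The element at index 2 is 22.
Elements after it: 2, 19, 25, 9, 26, 8, 23
Those smaller than 22: 2, 19, 9, 8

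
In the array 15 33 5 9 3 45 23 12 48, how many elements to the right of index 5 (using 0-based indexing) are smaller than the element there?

The element at index 5 is 45.
Elements after it: 23, 12, 48
Those smaller than 45: 23, 12

2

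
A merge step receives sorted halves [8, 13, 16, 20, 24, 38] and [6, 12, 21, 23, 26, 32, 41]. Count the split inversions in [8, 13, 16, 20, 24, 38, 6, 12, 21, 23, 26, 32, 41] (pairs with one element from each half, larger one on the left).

17 cross-inversions

For each element r of the right run, count left-run elements greater than r:
r = 6: 8, 13, 16, 20, 24, 38 → 6
r = 12: 13, 16, 20, 24, 38 → 5
r = 21: 24, 38 → 2
r = 23: 24, 38 → 2
r = 26: 38 → 1
r = 32: 38 → 1
r = 41: none → 0
Cross-inversions: 6 + 5 + 2 + 2 + 1 + 1 + 0 = 17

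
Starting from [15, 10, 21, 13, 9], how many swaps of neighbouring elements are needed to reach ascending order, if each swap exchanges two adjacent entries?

7

Minimum adjacent swaps = number of inversions (each swap of adjacent out-of-order elements removes one inversion and no swap can remove more).
Count inversions — for each element, later elements that are smaller:
15: 10, 13, 9 → 3
10: 9 → 1
21: 13, 9 → 2
13: 9 → 1
9: none → 0
Total inversions: 3 + 1 + 2 + 1 + 0 = 7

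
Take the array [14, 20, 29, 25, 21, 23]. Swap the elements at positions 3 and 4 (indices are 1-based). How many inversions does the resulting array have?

Positions 3 and 4 hold 29 and 25; after swapping, the array is [14, 20, 25, 29, 21, 23].
Sweep left to right; for each value list the smaller values that follow it:
14: 0
20: 0
25: 2
29: 2
21: 0
23: 0
Sum: 0 + 0 + 2 + 2 + 0 + 0 = 4

4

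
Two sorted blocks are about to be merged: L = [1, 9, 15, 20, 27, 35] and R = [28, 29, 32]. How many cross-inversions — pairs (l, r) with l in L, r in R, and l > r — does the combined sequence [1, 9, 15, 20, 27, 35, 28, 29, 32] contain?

3 split inversions

For each element r of the right run, count left-run elements greater than r:
r = 28: 35 → 1
r = 29: 35 → 1
r = 32: 35 → 1
Cross-inversions: 1 + 1 + 1 = 3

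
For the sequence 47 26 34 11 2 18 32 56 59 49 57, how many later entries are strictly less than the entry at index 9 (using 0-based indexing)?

0

The element at index 9 is 49.
Elements after it: 57
None of them are smaller than 49.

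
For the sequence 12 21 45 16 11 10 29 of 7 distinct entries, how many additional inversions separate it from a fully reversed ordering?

Maximum inversions for 7 distinct elements is C(7, 2) = 7·6/2 = 21.
Current inversions — for each element, count later smaller elements:
12: 2
21: 3
45: 4
16: 2
11: 1
10: 0
29: 0
Current total: 2 + 3 + 4 + 2 + 1 + 0 + 0 = 12
Shortfall: 21 − 12 = 9

9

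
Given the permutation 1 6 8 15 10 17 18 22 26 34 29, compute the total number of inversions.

2 out-of-order pairs

Element-by-element contributions:
1: 0
6: 0
8: 0
15: 1
10: 0
17: 0
18: 0
22: 0
26: 0
34: 1
29: 0
Sum: 0 + 0 + 0 + 1 + 0 + 0 + 0 + 0 + 0 + 1 + 0 = 2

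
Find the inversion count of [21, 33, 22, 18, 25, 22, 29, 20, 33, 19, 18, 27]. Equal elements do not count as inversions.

Inversions: 34

For each element, count later entries that are smaller:
21 → 18, 20, 19, 18 → 4
33 → 22, 18, 25, 22, 29, 20, 19, 18, 27 → 9
22 → 18, 20, 19, 18 → 4
18 → none → 0
25 → 22, 20, 19, 18 → 4
22 → 20, 19, 18 → 3
29 → 20, 19, 18, 27 → 4
20 → 19, 18 → 2
33 → 19, 18, 27 → 3
19 → 18 → 1
18 → none → 0
27 → none → 0
Sum: 4 + 9 + 4 + 0 + 4 + 3 + 4 + 2 + 3 + 1 + 0 + 0 = 34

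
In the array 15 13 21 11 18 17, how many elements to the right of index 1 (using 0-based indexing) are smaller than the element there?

The element at index 1 is 13.
Elements after it: 21, 11, 18, 17
Those smaller than 13: 11

1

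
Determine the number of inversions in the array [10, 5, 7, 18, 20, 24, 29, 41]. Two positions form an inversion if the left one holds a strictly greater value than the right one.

Count, for each position, how many later elements it exceeds:
10 → 5, 7 → 2
5 → none → 0
7 → none → 0
18 → none → 0
20 → none → 0
24 → none → 0
29 → none → 0
41 → none → 0
Sum: 2 + 0 + 0 + 0 + 0 + 0 + 0 + 0 = 2

2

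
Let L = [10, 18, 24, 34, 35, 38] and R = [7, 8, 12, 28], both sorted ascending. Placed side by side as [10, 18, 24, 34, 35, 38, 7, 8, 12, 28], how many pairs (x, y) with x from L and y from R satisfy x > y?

Count, for every r in R, how many entries of L exceed r:
r = 7: 10, 18, 24, 34, 35, 38 → 6
r = 8: 10, 18, 24, 34, 35, 38 → 6
r = 12: 18, 24, 34, 35, 38 → 5
r = 28: 34, 35, 38 → 3
Cross-inversions: 6 + 6 + 5 + 3 = 20

20 cross-inversions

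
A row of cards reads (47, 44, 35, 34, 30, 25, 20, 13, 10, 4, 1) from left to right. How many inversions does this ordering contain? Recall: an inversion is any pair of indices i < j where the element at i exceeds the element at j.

For each element, count later entries that are smaller:
47: 10
44: 9
35: 8
34: 7
30: 6
25: 5
20: 4
13: 3
10: 2
4: 1
1: 0
Sum: 10 + 9 + 8 + 7 + 6 + 5 + 4 + 3 + 2 + 1 + 0 = 55

Inversions: 55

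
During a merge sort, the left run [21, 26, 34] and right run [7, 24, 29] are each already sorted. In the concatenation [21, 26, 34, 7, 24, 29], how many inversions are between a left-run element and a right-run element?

For each element r of the right run, count left-run elements greater than r:
r = 7: 21, 26, 34 → 3
r = 24: 26, 34 → 2
r = 29: 34 → 1
Cross-inversions: 3 + 2 + 1 = 6

6 split inversions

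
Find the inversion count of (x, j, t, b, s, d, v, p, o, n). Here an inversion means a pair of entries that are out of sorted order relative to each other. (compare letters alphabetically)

For each element, count later entries that are smaller:
x → j, t, b, s, d, v, p, o, n → 9
j → b, d → 2
t → b, s, d, p, o, n → 6
b → none → 0
s → d, p, o, n → 4
d → none → 0
v → p, o, n → 3
p → o, n → 2
o → n → 1
n → none → 0
Sum: 9 + 2 + 6 + 0 + 4 + 0 + 3 + 2 + 1 + 0 = 27

27 inversions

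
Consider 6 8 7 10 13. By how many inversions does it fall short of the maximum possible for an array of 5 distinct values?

Maximum inversions for 5 distinct elements is C(5, 2) = 5·4/2 = 10.
Current inversions — for each element, count later smaller elements:
6: 0
8: 1
7: 0
10: 0
13: 0
Current total: 0 + 1 + 0 + 0 + 0 = 1
Shortfall: 10 − 1 = 9

9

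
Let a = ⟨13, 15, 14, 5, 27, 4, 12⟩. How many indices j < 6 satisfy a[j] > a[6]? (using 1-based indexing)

5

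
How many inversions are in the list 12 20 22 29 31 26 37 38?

Element-by-element contributions:
12: 0
20: 0
22: 0
29: 1
31: 1
26: 0
37: 0
38: 0
Sum: 0 + 0 + 0 + 1 + 1 + 0 + 0 + 0 = 2

There are 2 inversions.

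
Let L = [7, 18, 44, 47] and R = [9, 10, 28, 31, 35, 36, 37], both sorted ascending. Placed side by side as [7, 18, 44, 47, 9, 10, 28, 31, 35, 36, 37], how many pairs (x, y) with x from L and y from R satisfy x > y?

Take each right-half value and tally the left-half values above it:
r = 9: 18, 44, 47 → 3
r = 10: 18, 44, 47 → 3
r = 28: 44, 47 → 2
r = 31: 44, 47 → 2
r = 35: 44, 47 → 2
r = 36: 44, 47 → 2
r = 37: 44, 47 → 2
Cross-inversions: 3 + 3 + 2 + 2 + 2 + 2 + 2 = 16

16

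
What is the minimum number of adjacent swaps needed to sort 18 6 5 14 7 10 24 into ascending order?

8

Minimum adjacent swaps = number of inversions (each swap of adjacent out-of-order elements removes one inversion and no swap can remove more).
Count inversions — for each element, later elements that are smaller:
18: 6, 5, 14, 7, 10 → 5
6: 5 → 1
5: none → 0
14: 7, 10 → 2
7: none → 0
10: none → 0
24: none → 0
Total inversions: 5 + 1 + 0 + 2 + 0 + 0 + 0 = 8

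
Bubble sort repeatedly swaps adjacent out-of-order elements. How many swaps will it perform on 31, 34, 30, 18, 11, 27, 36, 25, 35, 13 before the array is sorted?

26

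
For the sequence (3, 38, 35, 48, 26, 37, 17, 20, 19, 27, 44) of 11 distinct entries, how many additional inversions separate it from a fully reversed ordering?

Maximum inversions for 11 distinct elements is C(11, 2) = 11·10/2 = 55.
Current inversions — for each element, count later smaller elements:
3: 0
38: 7
35: 5
48: 7
26: 3
37: 4
17: 0
20: 1
19: 0
27: 0
44: 0
Current total: 0 + 7 + 5 + 7 + 3 + 4 + 0 + 1 + 0 + 0 + 0 = 27
Shortfall: 55 − 27 = 28

28 inversions short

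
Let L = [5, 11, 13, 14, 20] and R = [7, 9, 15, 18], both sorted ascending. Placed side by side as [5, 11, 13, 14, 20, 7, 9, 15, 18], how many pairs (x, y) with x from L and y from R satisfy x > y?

Take each right-half value and tally the left-half values above it:
r = 7: 11, 13, 14, 20 → 4
r = 9: 11, 13, 14, 20 → 4
r = 15: 20 → 1
r = 18: 20 → 1
Cross-inversions: 4 + 4 + 1 + 1 = 10

There are 10 cross-inversions.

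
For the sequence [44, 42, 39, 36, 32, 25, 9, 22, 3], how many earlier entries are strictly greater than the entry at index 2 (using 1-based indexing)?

The element at index 2 is 42.
Elements before it: 44
Those larger than 42: 44

1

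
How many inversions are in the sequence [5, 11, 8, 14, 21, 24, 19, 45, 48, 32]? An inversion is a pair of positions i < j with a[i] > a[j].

5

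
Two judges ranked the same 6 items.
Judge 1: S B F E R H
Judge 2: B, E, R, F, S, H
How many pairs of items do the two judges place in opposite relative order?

There are 6 discordant pairs.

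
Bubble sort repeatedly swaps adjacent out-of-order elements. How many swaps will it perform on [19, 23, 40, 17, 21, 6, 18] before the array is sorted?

The minimum number of adjacent swaps to sort an array equals its inversion count, since every such swap removes exactly one inversion.
Count inversions — for each element, later elements that are smaller:
19: 17, 6, 18 → 3
23: 17, 21, 6, 18 → 4
40: 17, 21, 6, 18 → 4
17: 6 → 1
21: 6, 18 → 2
6: none → 0
18: none → 0
Total inversions: 3 + 4 + 4 + 1 + 2 + 0 + 0 = 14

Adjacent swaps: 14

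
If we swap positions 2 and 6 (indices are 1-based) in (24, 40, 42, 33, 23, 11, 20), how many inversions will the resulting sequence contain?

11

Positions 2 and 6 hold 40 and 11; after swapping, the array is [24, 11, 42, 33, 23, 40, 20].
Sweep left to right; for each value list the smaller values that follow it:
24 → 11, 23, 20 → 3
11 → none → 0
42 → 33, 23, 40, 20 → 4
33 → 23, 20 → 2
23 → 20 → 1
40 → 20 → 1
20 → none → 0
Sum: 3 + 0 + 4 + 2 + 1 + 1 + 0 = 11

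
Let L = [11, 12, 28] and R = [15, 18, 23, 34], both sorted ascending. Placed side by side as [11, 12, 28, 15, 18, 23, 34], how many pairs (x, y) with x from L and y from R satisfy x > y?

3 split inversions

Take each right-half value and tally the left-half values above it:
r = 15: 28 → 1
r = 18: 28 → 1
r = 23: 28 → 1
r = 34: none → 0
Cross-inversions: 1 + 1 + 1 + 0 = 3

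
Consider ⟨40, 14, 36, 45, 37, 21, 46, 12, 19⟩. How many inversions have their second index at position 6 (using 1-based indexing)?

The element at index 6 is 21.
Elements before it: 40, 14, 36, 45, 37
Those larger than 21: 40, 36, 45, 37

4 such elements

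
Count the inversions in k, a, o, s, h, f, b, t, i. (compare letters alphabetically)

For each element, count later entries that are smaller:
k → a, h, f, b, i → 5
a → none → 0
o → h, f, b, i → 4
s → h, f, b, i → 4
h → f, b → 2
f → b → 1
b → none → 0
t → i → 1
i → none → 0
Sum: 5 + 0 + 4 + 4 + 2 + 1 + 0 + 1 + 0 = 17

Out-of-order pairs: 17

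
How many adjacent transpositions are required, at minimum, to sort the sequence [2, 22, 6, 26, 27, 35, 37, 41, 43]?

1

Minimum adjacent swaps = number of inversions (each swap of adjacent out-of-order elements removes one inversion and no swap can remove more).
Count inversions — for each element, later elements that are smaller:
2: none → 0
22: 6 → 1
6: none → 0
26: none → 0
27: none → 0
35: none → 0
37: none → 0
41: none → 0
43: none → 0
Total inversions: 0 + 1 + 0 + 0 + 0 + 0 + 0 + 0 + 0 = 1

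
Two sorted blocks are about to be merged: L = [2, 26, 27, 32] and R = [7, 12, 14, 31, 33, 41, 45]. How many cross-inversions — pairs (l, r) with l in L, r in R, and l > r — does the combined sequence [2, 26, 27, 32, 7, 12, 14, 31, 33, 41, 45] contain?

10

Count, for every r in R, how many entries of L exceed r:
r = 7: 26, 27, 32 → 3
r = 12: 26, 27, 32 → 3
r = 14: 26, 27, 32 → 3
r = 31: 32 → 1
r = 33: none → 0
r = 41: none → 0
r = 45: none → 0
Cross-inversions: 3 + 3 + 3 + 1 + 0 + 0 + 0 = 10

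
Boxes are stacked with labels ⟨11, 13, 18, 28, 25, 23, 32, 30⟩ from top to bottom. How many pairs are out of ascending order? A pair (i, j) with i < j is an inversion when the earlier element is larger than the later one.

4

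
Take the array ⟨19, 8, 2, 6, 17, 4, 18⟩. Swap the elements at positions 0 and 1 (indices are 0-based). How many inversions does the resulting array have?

10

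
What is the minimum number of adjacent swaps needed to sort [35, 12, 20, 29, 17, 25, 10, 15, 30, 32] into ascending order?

There are 21 adjacent swaps.

The minimum number of adjacent swaps to sort an array equals its inversion count, since every such swap removes exactly one inversion.
Count inversions — for each element, later elements that are smaller:
35: 12, 20, 29, 17, 25, 10, 15, 30, 32 → 9
12: 10 → 1
20: 17, 10, 15 → 3
29: 17, 25, 10, 15 → 4
17: 10, 15 → 2
25: 10, 15 → 2
10: none → 0
15: none → 0
30: none → 0
32: none → 0
Total inversions: 9 + 1 + 3 + 4 + 2 + 2 + 0 + 0 + 0 + 0 = 21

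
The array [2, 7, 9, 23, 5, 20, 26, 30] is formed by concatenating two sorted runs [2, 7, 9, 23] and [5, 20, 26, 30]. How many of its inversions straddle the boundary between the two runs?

Cross-inversions: 4

Take each right-half value and tally the left-half values above it:
r = 5: 7, 9, 23 → 3
r = 20: 23 → 1
r = 26: none → 0
r = 30: none → 0
Cross-inversions: 3 + 1 + 0 + 0 = 4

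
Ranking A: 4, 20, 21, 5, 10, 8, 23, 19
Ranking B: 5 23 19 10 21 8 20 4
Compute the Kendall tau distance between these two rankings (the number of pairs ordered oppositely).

21 discordant pairs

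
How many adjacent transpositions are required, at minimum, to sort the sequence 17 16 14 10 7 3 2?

Minimum adjacent swaps = number of inversions (each swap of adjacent out-of-order elements removes one inversion and no swap can remove more).
Count inversions — for each element, later elements that are smaller:
17: 16, 14, 10, 7, 3, 2 → 6
16: 14, 10, 7, 3, 2 → 5
14: 10, 7, 3, 2 → 4
10: 7, 3, 2 → 3
7: 3, 2 → 2
3: 2 → 1
2: none → 0
Total inversions: 6 + 5 + 4 + 3 + 2 + 1 + 0 = 21

21 swaps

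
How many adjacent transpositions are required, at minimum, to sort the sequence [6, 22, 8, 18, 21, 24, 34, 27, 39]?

The minimum number of adjacent swaps to sort an array equals its inversion count, since every such swap removes exactly one inversion.
Count inversions — for each element, later elements that are smaller:
6: none → 0
22: 8, 18, 21 → 3
8: none → 0
18: none → 0
21: none → 0
24: none → 0
34: 27 → 1
27: none → 0
39: none → 0
Total inversions: 0 + 3 + 0 + 0 + 0 + 0 + 1 + 0 + 0 = 4

4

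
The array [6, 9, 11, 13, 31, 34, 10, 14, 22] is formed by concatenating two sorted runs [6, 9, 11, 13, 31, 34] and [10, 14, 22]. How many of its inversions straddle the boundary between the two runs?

Take each right-half value and tally the left-half values above it:
r = 10: 11, 13, 31, 34 → 4
r = 14: 31, 34 → 2
r = 22: 31, 34 → 2
Cross-inversions: 4 + 2 + 2 = 8

8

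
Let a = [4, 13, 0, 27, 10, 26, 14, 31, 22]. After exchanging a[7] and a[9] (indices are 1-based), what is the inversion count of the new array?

11

Positions 7 and 9 hold 14 and 22; after swapping, the array is [4, 13, 0, 27, 10, 26, 22, 31, 14].
Sweep left to right; for each value list the smaller values that follow it:
4 → 0 → 1
13 → 0, 10 → 2
0 → none → 0
27 → 10, 26, 22, 14 → 4
10 → none → 0
26 → 22, 14 → 2
22 → 14 → 1
31 → 14 → 1
14 → none → 0
Sum: 1 + 2 + 0 + 4 + 0 + 2 + 1 + 1 + 0 = 11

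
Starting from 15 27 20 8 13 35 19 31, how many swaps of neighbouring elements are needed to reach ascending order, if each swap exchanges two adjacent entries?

Each adjacent swap fixes exactly one inversion, so the minimum swap count equals the number of inversions.
Count inversions — for each element, later elements that are smaller:
15: 8, 13 → 2
27: 20, 8, 13, 19 → 4
20: 8, 13, 19 → 3
8: none → 0
13: none → 0
35: 19, 31 → 2
19: none → 0
31: none → 0
Total inversions: 2 + 4 + 3 + 0 + 0 + 2 + 0 + 0 = 11

There are 11 swaps.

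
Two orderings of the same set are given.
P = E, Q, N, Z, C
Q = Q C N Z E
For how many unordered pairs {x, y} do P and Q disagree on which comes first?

Assign each item its position (1..5) in the first ordering, then rewrite the second ordering as that position sequence:
positions: E→1, Q→2, N→3, Z→4, C→5
second ordering as positions: [2, 5, 3, 4, 1]
Discordant pairs = inversions in this position sequence.
2: 1 → 1
5: 3, 4, 1 → 3
3: 1 → 1
4: 1 → 1
1: 0
Total: 1 + 3 + 1 + 1 + 0 = 6

6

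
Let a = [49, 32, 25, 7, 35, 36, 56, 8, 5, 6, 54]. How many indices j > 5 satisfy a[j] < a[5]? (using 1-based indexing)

3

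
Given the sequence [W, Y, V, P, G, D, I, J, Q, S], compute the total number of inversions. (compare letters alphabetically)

28 inversions

Count, for each position, how many later elements it exceeds:
W → V, P, G, D, I, J, Q, S → 8
Y → V, P, G, D, I, J, Q, S → 8
V → P, G, D, I, J, Q, S → 7
P → G, D, I, J → 4
G → D → 1
D → none → 0
I → none → 0
J → none → 0
Q → none → 0
S → none → 0
Sum: 8 + 8 + 7 + 4 + 1 + 0 + 0 + 0 + 0 + 0 = 28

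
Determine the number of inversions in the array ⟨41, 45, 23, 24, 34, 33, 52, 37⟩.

12 out-of-order pairs

Element-by-element contributions:
41 → 23, 24, 34, 33, 37 → 5
45 → 23, 24, 34, 33, 37 → 5
23 → none → 0
24 → none → 0
34 → 33 → 1
33 → none → 0
52 → 37 → 1
37 → none → 0
Sum: 5 + 5 + 0 + 0 + 1 + 0 + 1 + 0 = 12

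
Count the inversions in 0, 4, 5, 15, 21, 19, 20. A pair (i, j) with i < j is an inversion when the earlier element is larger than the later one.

There are 2 inversions.

Out-of-order index pairs (0-indexed):
(4,5): 21 > 19
(4,6): 21 > 20
That's 2 pairs.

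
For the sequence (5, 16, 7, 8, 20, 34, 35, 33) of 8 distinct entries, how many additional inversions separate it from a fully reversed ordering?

24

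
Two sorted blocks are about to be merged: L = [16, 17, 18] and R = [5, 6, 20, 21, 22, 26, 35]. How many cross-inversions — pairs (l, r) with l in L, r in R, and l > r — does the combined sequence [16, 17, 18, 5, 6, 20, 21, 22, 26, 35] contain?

Cross-inversions: 6

Take each right-half value and tally the left-half values above it:
r = 5: 16, 17, 18 → 3
r = 6: 16, 17, 18 → 3
r = 20: none → 0
r = 21: none → 0
r = 22: none → 0
r = 26: none → 0
r = 35: none → 0
Cross-inversions: 3 + 3 + 0 + 0 + 0 + 0 + 0 = 6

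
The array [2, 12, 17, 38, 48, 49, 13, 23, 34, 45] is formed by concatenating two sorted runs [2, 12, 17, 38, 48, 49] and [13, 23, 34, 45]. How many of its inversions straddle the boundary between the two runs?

For each element r of the right run, count left-run elements greater than r:
r = 13: 17, 38, 48, 49 → 4
r = 23: 38, 48, 49 → 3
r = 34: 38, 48, 49 → 3
r = 45: 48, 49 → 2
Cross-inversions: 4 + 3 + 3 + 2 = 12

12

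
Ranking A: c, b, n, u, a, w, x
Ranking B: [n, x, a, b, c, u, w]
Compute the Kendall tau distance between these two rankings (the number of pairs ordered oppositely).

11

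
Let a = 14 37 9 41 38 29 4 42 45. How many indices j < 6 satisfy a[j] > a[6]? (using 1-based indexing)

3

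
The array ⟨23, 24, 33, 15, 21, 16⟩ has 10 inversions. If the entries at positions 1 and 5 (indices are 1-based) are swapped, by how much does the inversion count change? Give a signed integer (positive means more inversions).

Positions 1 and 5 hold 23 and 21; after swapping, the array is [21, 24, 33, 15, 23, 16].
Element-by-element contributions:
21 → 15, 16 → 2
24 → 15, 23, 16 → 3
33 → 15, 23, 16 → 3
15 → none → 0
23 → 16 → 1
16 → none → 0
Sum: 2 + 3 + 3 + 0 + 1 + 0 = 9
Change: 9 − 10 = -1

-1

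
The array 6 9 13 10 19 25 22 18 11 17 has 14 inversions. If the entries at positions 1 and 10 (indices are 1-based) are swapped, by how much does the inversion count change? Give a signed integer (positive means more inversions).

Positions 1 and 10 hold 6 and 17; after swapping, the array is [17, 9, 13, 10, 19, 25, 22, 18, 11, 6].
Element-by-element contributions:
17 → 9, 13, 10, 11, 6 → 5
9 → 6 → 1
13 → 10, 11, 6 → 3
10 → 6 → 1
19 → 18, 11, 6 → 3
25 → 22, 18, 11, 6 → 4
22 → 18, 11, 6 → 3
18 → 11, 6 → 2
11 → 6 → 1
6 → none → 0
Sum: 5 + 1 + 3 + 1 + 3 + 4 + 3 + 2 + 1 + 0 = 23
Change: 23 − 14 = +9

+9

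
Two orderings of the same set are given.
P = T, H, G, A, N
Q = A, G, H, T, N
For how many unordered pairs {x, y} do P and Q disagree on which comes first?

6

Assign each item its position (1..5) in the first ordering, then rewrite the second ordering as that position sequence:
positions: T→1, H→2, G→3, A→4, N→5
second ordering as positions: [4, 3, 2, 1, 5]
Discordant pairs = inversions in this position sequence.
4: 3, 2, 1 → 3
3: 2, 1 → 2
2: 1 → 1
1: 0
5: 0
Total: 3 + 2 + 1 + 0 + 0 = 6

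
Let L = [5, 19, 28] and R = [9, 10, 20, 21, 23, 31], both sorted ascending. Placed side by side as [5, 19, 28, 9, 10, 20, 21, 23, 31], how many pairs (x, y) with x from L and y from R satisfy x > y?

There are 7 split inversions.

For each element r of the right run, count left-run elements greater than r:
r = 9: 19, 28 → 2
r = 10: 19, 28 → 2
r = 20: 28 → 1
r = 21: 28 → 1
r = 23: 28 → 1
r = 31: none → 0
Cross-inversions: 2 + 2 + 1 + 1 + 1 + 0 = 7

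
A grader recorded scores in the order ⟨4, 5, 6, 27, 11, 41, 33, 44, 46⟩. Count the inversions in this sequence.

Inversions: 2

Sweep left to right; for each value list the smaller values that follow it:
4: 0
5: 0
6: 0
27: 1
11: 0
41: 1
33: 0
44: 0
46: 0
Sum: 0 + 0 + 0 + 1 + 0 + 1 + 0 + 0 + 0 = 2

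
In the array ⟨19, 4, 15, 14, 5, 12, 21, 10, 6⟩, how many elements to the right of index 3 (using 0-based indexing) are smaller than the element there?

The element at index 3 is 14.
Elements after it: 5, 12, 21, 10, 6
Those smaller than 14: 5, 12, 10, 6

4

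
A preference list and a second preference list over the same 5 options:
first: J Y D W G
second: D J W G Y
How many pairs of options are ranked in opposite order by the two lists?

Assign each item its position (1..5) in the first ordering, then rewrite the second ordering as that position sequence:
positions: J→1, Y→2, D→3, W→4, G→5
second ordering as positions: [3, 1, 4, 5, 2]
Discordant pairs = inversions in this position sequence.
3: 1, 2 → 2
1: 0
4: 2 → 1
5: 2 → 1
2: 0
Total: 2 + 0 + 1 + 1 + 0 = 4

4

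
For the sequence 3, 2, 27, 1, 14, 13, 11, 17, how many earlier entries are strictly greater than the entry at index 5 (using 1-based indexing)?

1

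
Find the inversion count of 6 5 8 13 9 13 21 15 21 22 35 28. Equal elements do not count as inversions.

Element-by-element contributions:
6: 1
5: 0
8: 0
13: 1
9: 0
13: 0
21: 1
15: 0
21: 0
22: 0
35: 1
28: 0
Sum: 1 + 0 + 0 + 1 + 0 + 0 + 1 + 0 + 0 + 0 + 1 + 0 = 4

4 out-of-order pairs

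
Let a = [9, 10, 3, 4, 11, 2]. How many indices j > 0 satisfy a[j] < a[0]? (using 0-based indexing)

The element at index 0 is 9.
Elements after it: 10, 3, 4, 11, 2
Those smaller than 9: 3, 4, 2

3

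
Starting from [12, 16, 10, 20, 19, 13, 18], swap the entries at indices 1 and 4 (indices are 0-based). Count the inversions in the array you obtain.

9 inversions

Positions 1 and 4 hold 16 and 19; after swapping, the array is [12, 19, 10, 20, 16, 13, 18].
Sweep left to right; for each value list the smaller values that follow it:
12: 1
19: 4
10: 0
20: 3
16: 1
13: 0
18: 0
Sum: 1 + 4 + 0 + 3 + 1 + 0 + 0 = 9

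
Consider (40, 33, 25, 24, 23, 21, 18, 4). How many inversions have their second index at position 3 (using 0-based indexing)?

3

The element at index 3 is 24.
Elements before it: 40, 33, 25
Those larger than 24: 40, 33, 25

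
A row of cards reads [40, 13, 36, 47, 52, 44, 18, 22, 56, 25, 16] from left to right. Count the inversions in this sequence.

There are 29 out-of-order pairs.

Sweep left to right; for each value list the smaller values that follow it:
40 → 13, 36, 18, 22, 25, 16 → 6
13 → none → 0
36 → 18, 22, 25, 16 → 4
47 → 44, 18, 22, 25, 16 → 5
52 → 44, 18, 22, 25, 16 → 5
44 → 18, 22, 25, 16 → 4
18 → 16 → 1
22 → 16 → 1
56 → 25, 16 → 2
25 → 16 → 1
16 → none → 0
Sum: 6 + 0 + 4 + 5 + 5 + 4 + 1 + 1 + 2 + 1 + 0 = 29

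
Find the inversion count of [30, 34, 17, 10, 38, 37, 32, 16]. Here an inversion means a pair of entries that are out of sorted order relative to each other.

15

Sweep left to right; for each value list the smaller values that follow it:
30: 3
34: 4
17: 2
10: 0
38: 3
37: 2
32: 1
16: 0
Sum: 3 + 4 + 2 + 0 + 3 + 2 + 1 + 0 = 15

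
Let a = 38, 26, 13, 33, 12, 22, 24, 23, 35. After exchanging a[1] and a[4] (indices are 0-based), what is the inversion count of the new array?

16

Positions 1 and 4 hold 26 and 12; after swapping, the array is [38, 12, 13, 33, 26, 22, 24, 23, 35].
Sweep left to right; for each value list the smaller values that follow it:
38: 8
12: 0
13: 0
33: 4
26: 3
22: 0
24: 1
23: 0
35: 0
Sum: 8 + 0 + 0 + 4 + 3 + 0 + 1 + 0 + 0 = 16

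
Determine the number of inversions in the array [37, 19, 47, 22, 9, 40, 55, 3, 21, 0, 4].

37 inversions

Sweep left to right; for each value list the smaller values that follow it:
37: 7
19: 4
47: 7
22: 5
9: 3
40: 4
55: 4
3: 1
21: 2
0: 0
4: 0
Sum: 7 + 4 + 7 + 5 + 3 + 4 + 4 + 1 + 2 + 0 + 0 = 37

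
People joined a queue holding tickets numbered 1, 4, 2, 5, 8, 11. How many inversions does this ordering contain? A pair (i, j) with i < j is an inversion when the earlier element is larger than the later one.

1 inversion

For each element, count later entries that are smaller:
1: 0
4: 1
2: 0
5: 0
8: 0
11: 0
Sum: 0 + 1 + 0 + 0 + 0 + 0 = 1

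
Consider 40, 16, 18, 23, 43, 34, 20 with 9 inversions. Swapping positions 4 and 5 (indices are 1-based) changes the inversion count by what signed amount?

Positions 4 and 5 hold 23 and 43; after swapping, the array is [40, 16, 18, 43, 23, 34, 20].
Sweep left to right; for each value list the smaller values that follow it:
40 → 16, 18, 23, 34, 20 → 5
16 → none → 0
18 → none → 0
43 → 23, 34, 20 → 3
23 → 20 → 1
34 → 20 → 1
20 → none → 0
Sum: 5 + 0 + 0 + 3 + 1 + 1 + 0 = 10
Change: 10 − 9 = +1

+1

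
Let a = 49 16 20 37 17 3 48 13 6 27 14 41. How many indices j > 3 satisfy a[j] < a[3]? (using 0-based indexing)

6

The element at index 3 is 37.
Elements after it: 17, 3, 48, 13, 6, 27, 14, 41
Those smaller than 37: 17, 3, 13, 6, 27, 14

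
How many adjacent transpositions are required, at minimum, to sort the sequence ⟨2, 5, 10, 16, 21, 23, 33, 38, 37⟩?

The minimum number of adjacent swaps to sort an array equals its inversion count, since every such swap removes exactly one inversion.
Count inversions — for each element, later elements that are smaller:
2: none → 0
5: none → 0
10: none → 0
16: none → 0
21: none → 0
23: none → 0
33: none → 0
38: 37 → 1
37: none → 0
Total inversions: 0 + 0 + 0 + 0 + 0 + 0 + 0 + 1 + 0 = 1

1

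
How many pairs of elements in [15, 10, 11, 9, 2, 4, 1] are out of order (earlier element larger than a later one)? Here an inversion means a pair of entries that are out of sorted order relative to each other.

19 inversions

Element-by-element contributions:
15 → 10, 11, 9, 2, 4, 1 → 6
10 → 9, 2, 4, 1 → 4
11 → 9, 2, 4, 1 → 4
9 → 2, 4, 1 → 3
2 → 1 → 1
4 → 1 → 1
1 → none → 0
Sum: 6 + 4 + 4 + 3 + 1 + 1 + 0 = 19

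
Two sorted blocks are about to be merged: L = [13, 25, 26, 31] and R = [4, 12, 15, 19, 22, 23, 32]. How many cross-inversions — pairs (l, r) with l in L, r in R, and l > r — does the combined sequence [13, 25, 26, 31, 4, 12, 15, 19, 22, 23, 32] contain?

There are 20 cross-inversions.

For each element r of the right run, count left-run elements greater than r:
r = 4: 13, 25, 26, 31 → 4
r = 12: 13, 25, 26, 31 → 4
r = 15: 25, 26, 31 → 3
r = 19: 25, 26, 31 → 3
r = 22: 25, 26, 31 → 3
r = 23: 25, 26, 31 → 3
r = 32: none → 0
Cross-inversions: 4 + 4 + 3 + 3 + 3 + 3 + 0 = 20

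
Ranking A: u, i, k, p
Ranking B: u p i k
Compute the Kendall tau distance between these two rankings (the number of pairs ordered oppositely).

Assign each item its position (1..4) in the first ordering, then rewrite the second ordering as that position sequence:
positions: u→1, i→2, k→3, p→4
second ordering as positions: [1, 4, 2, 3]
Discordant pairs = inversions in this position sequence.
1: 0
4: 2, 3 → 2
2: 0
3: 0
Total: 0 + 2 + 0 + 0 = 2

2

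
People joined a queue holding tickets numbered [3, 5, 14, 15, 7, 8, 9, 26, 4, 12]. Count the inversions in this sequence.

For each element, count later entries that are smaller:
3 → none → 0
5 → 4 → 1
14 → 7, 8, 9, 4, 12 → 5
15 → 7, 8, 9, 4, 12 → 5
7 → 4 → 1
8 → 4 → 1
9 → 4 → 1
26 → 4, 12 → 2
4 → none → 0
12 → none → 0
Sum: 0 + 1 + 5 + 5 + 1 + 1 + 1 + 2 + 0 + 0 = 16

16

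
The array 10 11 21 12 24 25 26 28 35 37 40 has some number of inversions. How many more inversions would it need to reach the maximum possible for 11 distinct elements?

Maximum inversions for 11 distinct elements is C(11, 2) = 11·10/2 = 55.
Current inversions — for each element, count later smaller elements:
10: 0
11: 0
21: 1
12: 0
24: 0
25: 0
26: 0
28: 0
35: 0
37: 0
40: 0
Current total: 0 + 0 + 1 + 0 + 0 + 0 + 0 + 0 + 0 + 0 + 0 = 1
Shortfall: 55 − 1 = 54

54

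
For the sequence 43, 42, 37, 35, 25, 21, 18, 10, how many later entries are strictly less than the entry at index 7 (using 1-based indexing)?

1 such element

The element at index 7 is 18.
Elements after it: 10
Those smaller than 18: 10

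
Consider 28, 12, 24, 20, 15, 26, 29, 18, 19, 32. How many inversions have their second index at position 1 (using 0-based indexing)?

1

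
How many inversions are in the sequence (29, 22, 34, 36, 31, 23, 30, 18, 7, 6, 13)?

42

Sweep left to right; for each value list the smaller values that follow it:
29 → 22, 23, 18, 7, 6, 13 → 6
22 → 18, 7, 6, 13 → 4
34 → 31, 23, 30, 18, 7, 6, 13 → 7
36 → 31, 23, 30, 18, 7, 6, 13 → 7
31 → 23, 30, 18, 7, 6, 13 → 6
23 → 18, 7, 6, 13 → 4
30 → 18, 7, 6, 13 → 4
18 → 7, 6, 13 → 3
7 → 6 → 1
6 → none → 0
13 → none → 0
Sum: 6 + 4 + 7 + 7 + 6 + 4 + 4 + 3 + 1 + 0 + 0 = 42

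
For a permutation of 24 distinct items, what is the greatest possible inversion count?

276

A reversed (strictly descending) arrangement makes every pair an inversion, giving C(24, 2) inversions.
C(24, 2) = 24·23/2 = 276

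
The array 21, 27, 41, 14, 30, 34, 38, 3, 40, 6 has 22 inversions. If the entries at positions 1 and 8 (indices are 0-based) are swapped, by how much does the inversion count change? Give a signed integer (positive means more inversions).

Positions 1 and 8 hold 27 and 40; after swapping, the array is [21, 40, 41, 14, 30, 34, 38, 3, 27, 6].
Sweep left to right; for each value list the smaller values that follow it:
21 → 14, 3, 6 → 3
40 → 14, 30, 34, 38, 3, 27, 6 → 7
41 → 14, 30, 34, 38, 3, 27, 6 → 7
14 → 3, 6 → 2
30 → 3, 27, 6 → 3
34 → 3, 27, 6 → 3
38 → 3, 27, 6 → 3
3 → none → 0
27 → 6 → 1
6 → none → 0
Sum: 3 + 7 + 7 + 2 + 3 + 3 + 3 + 0 + 1 + 0 = 29
Change: 29 − 22 = +7

+7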